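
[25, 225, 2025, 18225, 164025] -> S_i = 25*9^i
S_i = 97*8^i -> [97, 776, 6208, 49664, 397312]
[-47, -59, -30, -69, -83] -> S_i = Random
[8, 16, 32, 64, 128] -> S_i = 8*2^i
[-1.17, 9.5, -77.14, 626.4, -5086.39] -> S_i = -1.17*(-8.12)^i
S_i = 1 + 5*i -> [1, 6, 11, 16, 21]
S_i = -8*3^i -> [-8, -24, -72, -216, -648]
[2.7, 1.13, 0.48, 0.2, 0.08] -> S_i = 2.70*0.42^i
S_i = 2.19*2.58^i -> [2.19, 5.65, 14.58, 37.61, 97.03]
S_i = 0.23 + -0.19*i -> [0.23, 0.04, -0.15, -0.34, -0.53]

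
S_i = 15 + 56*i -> [15, 71, 127, 183, 239]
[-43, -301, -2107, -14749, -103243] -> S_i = -43*7^i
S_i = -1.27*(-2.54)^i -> [-1.27, 3.23, -8.19, 20.81, -52.86]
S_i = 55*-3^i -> [55, -165, 495, -1485, 4455]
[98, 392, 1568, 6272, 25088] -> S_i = 98*4^i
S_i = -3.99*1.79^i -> [-3.99, -7.14, -12.78, -22.88, -40.96]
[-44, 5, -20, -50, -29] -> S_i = Random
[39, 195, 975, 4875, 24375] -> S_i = 39*5^i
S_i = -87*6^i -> [-87, -522, -3132, -18792, -112752]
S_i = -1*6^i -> [-1, -6, -36, -216, -1296]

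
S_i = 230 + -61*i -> [230, 169, 108, 47, -14]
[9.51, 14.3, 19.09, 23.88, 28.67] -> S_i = 9.51 + 4.79*i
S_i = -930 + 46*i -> [-930, -884, -838, -792, -746]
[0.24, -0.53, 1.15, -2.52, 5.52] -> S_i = 0.24*(-2.19)^i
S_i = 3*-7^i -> [3, -21, 147, -1029, 7203]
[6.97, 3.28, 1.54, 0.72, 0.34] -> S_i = 6.97*0.47^i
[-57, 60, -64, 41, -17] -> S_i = Random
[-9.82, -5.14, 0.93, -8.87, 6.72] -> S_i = Random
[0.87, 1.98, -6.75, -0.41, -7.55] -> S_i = Random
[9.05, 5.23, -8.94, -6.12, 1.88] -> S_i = Random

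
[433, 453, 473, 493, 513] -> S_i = 433 + 20*i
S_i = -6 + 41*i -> [-6, 35, 76, 117, 158]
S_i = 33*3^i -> [33, 99, 297, 891, 2673]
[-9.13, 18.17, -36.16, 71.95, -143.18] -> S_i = -9.13*(-1.99)^i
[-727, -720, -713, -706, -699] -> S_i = -727 + 7*i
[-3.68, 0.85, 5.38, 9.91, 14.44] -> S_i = -3.68 + 4.53*i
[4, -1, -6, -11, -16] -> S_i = 4 + -5*i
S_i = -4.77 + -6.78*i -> [-4.77, -11.55, -18.33, -25.11, -31.89]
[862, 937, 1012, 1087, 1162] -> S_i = 862 + 75*i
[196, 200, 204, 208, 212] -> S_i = 196 + 4*i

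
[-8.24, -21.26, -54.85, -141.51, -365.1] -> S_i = -8.24*2.58^i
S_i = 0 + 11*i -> [0, 11, 22, 33, 44]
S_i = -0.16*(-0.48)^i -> [-0.16, 0.08, -0.04, 0.02, -0.01]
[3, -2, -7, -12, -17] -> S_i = 3 + -5*i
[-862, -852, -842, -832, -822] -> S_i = -862 + 10*i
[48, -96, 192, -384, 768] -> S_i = 48*-2^i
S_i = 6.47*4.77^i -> [6.47, 30.86, 147.21, 702.2, 3349.48]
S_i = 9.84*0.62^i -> [9.84, 6.1, 3.78, 2.35, 1.45]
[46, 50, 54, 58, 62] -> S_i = 46 + 4*i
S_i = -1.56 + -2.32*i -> [-1.56, -3.88, -6.2, -8.52, -10.84]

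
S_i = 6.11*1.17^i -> [6.11, 7.15, 8.36, 9.79, 11.45]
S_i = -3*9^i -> [-3, -27, -243, -2187, -19683]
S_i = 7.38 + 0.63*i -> [7.38, 8.01, 8.64, 9.27, 9.9]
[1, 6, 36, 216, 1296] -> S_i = 1*6^i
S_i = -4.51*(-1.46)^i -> [-4.51, 6.58, -9.61, 14.04, -20.49]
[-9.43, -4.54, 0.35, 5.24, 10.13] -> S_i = -9.43 + 4.89*i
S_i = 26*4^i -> [26, 104, 416, 1664, 6656]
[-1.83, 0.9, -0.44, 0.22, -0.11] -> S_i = -1.83*(-0.49)^i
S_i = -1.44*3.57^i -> [-1.44, -5.14, -18.35, -65.52, -233.9]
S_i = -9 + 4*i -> [-9, -5, -1, 3, 7]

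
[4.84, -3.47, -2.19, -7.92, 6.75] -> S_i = Random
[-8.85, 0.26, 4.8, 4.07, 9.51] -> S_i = Random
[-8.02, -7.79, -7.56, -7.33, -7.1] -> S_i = -8.02 + 0.23*i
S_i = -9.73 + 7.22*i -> [-9.73, -2.51, 4.71, 11.93, 19.15]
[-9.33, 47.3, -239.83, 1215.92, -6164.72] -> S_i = -9.33*(-5.07)^i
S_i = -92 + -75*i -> [-92, -167, -242, -317, -392]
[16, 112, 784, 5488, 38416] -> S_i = 16*7^i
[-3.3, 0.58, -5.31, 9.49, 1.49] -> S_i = Random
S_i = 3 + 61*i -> [3, 64, 125, 186, 247]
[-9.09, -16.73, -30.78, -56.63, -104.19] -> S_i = -9.09*1.84^i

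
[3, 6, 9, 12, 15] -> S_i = 3 + 3*i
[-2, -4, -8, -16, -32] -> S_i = -2*2^i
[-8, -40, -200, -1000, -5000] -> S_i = -8*5^i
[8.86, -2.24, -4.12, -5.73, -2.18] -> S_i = Random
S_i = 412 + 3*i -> [412, 415, 418, 421, 424]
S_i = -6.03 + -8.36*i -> [-6.03, -14.39, -22.75, -31.11, -39.47]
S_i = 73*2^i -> [73, 146, 292, 584, 1168]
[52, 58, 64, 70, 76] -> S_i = 52 + 6*i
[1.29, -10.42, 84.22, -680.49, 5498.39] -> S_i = 1.29*(-8.08)^i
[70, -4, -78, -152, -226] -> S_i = 70 + -74*i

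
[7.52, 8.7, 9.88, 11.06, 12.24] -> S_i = 7.52 + 1.18*i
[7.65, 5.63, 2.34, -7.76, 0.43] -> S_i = Random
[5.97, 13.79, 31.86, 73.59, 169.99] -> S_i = 5.97*2.31^i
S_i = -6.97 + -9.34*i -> [-6.97, -16.31, -25.65, -34.99, -44.33]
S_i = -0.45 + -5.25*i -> [-0.45, -5.7, -10.95, -16.2, -21.45]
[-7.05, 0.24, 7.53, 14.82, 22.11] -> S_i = -7.05 + 7.29*i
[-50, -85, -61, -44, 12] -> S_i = Random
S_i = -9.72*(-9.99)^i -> [-9.72, 97.1, -970.06, 9690.87, -96811.78]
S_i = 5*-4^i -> [5, -20, 80, -320, 1280]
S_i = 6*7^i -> [6, 42, 294, 2058, 14406]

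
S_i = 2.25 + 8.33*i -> [2.25, 10.58, 18.91, 27.24, 35.57]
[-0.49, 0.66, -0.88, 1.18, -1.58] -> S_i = -0.49*(-1.34)^i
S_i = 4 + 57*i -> [4, 61, 118, 175, 232]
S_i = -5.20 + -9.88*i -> [-5.2, -15.08, -24.96, -34.84, -44.72]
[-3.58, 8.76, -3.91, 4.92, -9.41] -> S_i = Random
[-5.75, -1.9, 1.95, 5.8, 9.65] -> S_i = -5.75 + 3.85*i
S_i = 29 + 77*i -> [29, 106, 183, 260, 337]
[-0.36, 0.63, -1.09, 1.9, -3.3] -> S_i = -0.36*(-1.74)^i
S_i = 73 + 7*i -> [73, 80, 87, 94, 101]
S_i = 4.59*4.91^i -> [4.59, 22.54, 110.66, 543.32, 2667.71]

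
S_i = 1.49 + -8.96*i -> [1.49, -7.47, -16.43, -25.39, -34.35]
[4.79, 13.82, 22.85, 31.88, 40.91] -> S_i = 4.79 + 9.03*i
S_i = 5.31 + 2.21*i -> [5.31, 7.52, 9.73, 11.94, 14.15]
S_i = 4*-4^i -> [4, -16, 64, -256, 1024]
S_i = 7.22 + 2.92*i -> [7.22, 10.14, 13.06, 15.98, 18.9]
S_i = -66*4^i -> [-66, -264, -1056, -4224, -16896]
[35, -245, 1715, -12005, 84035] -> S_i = 35*-7^i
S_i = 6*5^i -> [6, 30, 150, 750, 3750]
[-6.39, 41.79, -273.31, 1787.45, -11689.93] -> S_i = -6.39*(-6.54)^i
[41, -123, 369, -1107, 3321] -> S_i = 41*-3^i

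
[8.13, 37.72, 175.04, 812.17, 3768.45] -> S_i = 8.13*4.64^i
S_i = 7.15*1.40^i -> [7.15, 10.01, 14.01, 19.62, 27.47]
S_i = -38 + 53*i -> [-38, 15, 68, 121, 174]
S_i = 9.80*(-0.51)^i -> [9.8, -5.0, 2.55, -1.3, 0.66]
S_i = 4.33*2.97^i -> [4.33, 12.86, 38.19, 113.44, 336.91]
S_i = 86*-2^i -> [86, -172, 344, -688, 1376]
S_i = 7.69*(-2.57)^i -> [7.69, -19.76, 50.79, -130.53, 335.47]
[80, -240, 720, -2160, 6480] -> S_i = 80*-3^i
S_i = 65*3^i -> [65, 195, 585, 1755, 5265]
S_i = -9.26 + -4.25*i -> [-9.26, -13.51, -17.76, -22.01, -26.26]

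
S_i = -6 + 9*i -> [-6, 3, 12, 21, 30]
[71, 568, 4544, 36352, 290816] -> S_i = 71*8^i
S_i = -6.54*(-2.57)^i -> [-6.54, 16.81, -43.2, 111.01, -285.31]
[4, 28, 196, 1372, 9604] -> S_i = 4*7^i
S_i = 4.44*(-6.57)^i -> [4.44, -29.17, 191.65, -1259.15, 8272.65]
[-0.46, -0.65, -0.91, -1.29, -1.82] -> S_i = -0.46*1.41^i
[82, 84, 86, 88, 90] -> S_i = 82 + 2*i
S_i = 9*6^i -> [9, 54, 324, 1944, 11664]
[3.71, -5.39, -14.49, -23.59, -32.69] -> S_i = 3.71 + -9.10*i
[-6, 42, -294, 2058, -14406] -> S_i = -6*-7^i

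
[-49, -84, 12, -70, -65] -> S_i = Random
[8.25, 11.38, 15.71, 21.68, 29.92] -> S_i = 8.25*1.38^i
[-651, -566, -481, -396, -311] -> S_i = -651 + 85*i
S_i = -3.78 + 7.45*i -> [-3.78, 3.67, 11.12, 18.57, 26.02]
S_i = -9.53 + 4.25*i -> [-9.53, -5.28, -1.03, 3.22, 7.47]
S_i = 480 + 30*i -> [480, 510, 540, 570, 600]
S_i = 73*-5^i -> [73, -365, 1825, -9125, 45625]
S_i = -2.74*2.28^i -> [-2.74, -6.25, -14.24, -32.48, -74.04]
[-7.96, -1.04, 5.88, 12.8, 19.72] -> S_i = -7.96 + 6.92*i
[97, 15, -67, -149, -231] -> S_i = 97 + -82*i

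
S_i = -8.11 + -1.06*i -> [-8.11, -9.17, -10.23, -11.29, -12.35]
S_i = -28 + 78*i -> [-28, 50, 128, 206, 284]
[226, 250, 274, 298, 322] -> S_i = 226 + 24*i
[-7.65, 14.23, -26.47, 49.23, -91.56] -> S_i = -7.65*(-1.86)^i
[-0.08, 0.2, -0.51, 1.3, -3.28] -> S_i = -0.08*(-2.53)^i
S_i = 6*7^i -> [6, 42, 294, 2058, 14406]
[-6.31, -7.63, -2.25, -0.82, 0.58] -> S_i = Random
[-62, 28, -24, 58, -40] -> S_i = Random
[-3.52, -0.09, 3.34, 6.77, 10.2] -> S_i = -3.52 + 3.43*i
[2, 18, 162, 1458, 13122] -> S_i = 2*9^i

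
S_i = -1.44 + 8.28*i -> [-1.44, 6.84, 15.12, 23.4, 31.68]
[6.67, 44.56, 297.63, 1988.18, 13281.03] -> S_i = 6.67*6.68^i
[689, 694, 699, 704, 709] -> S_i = 689 + 5*i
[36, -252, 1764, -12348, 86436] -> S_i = 36*-7^i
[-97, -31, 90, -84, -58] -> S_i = Random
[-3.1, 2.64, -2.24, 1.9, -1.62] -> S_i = -3.10*(-0.85)^i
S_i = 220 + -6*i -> [220, 214, 208, 202, 196]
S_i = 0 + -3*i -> [0, -3, -6, -9, -12]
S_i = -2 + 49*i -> [-2, 47, 96, 145, 194]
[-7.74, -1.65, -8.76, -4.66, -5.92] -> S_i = Random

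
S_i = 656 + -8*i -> [656, 648, 640, 632, 624]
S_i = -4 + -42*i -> [-4, -46, -88, -130, -172]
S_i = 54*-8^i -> [54, -432, 3456, -27648, 221184]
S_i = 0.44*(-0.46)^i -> [0.44, -0.2, 0.09, -0.04, 0.02]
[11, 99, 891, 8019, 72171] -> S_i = 11*9^i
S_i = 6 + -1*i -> [6, 5, 4, 3, 2]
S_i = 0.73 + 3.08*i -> [0.73, 3.81, 6.89, 9.97, 13.05]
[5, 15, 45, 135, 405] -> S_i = 5*3^i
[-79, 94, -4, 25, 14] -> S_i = Random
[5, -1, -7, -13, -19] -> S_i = 5 + -6*i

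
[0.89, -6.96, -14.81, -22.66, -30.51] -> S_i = 0.89 + -7.85*i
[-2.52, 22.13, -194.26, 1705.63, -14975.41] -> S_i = -2.52*(-8.78)^i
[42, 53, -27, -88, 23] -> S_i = Random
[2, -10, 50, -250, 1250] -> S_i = 2*-5^i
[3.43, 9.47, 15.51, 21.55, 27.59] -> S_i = 3.43 + 6.04*i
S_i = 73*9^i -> [73, 657, 5913, 53217, 478953]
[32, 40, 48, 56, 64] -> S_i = 32 + 8*i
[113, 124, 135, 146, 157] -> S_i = 113 + 11*i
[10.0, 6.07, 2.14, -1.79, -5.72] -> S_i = 10.00 + -3.93*i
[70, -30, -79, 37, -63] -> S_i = Random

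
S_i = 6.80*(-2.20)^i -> [6.8, -14.96, 32.91, -72.41, 159.29]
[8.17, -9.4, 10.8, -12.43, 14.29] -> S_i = 8.17*(-1.15)^i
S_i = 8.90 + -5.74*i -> [8.9, 3.16, -2.58, -8.32, -14.06]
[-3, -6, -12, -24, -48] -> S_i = -3*2^i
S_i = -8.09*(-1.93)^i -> [-8.09, 15.61, -30.13, 58.16, -112.25]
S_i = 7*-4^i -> [7, -28, 112, -448, 1792]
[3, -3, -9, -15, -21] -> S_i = 3 + -6*i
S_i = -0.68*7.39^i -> [-0.68, -5.03, -37.14, -274.44, -2028.09]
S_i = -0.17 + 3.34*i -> [-0.17, 3.17, 6.51, 9.85, 13.19]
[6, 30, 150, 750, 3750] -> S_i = 6*5^i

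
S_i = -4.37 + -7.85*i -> [-4.37, -12.22, -20.07, -27.92, -35.77]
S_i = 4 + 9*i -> [4, 13, 22, 31, 40]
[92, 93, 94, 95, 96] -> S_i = 92 + 1*i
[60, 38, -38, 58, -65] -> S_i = Random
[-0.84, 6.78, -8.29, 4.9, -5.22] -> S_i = Random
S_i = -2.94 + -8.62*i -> [-2.94, -11.56, -20.18, -28.8, -37.42]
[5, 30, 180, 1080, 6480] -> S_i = 5*6^i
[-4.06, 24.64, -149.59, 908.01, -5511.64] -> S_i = -4.06*(-6.07)^i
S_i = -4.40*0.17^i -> [-4.4, -0.75, -0.13, -0.02, -0.0]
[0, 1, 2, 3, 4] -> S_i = 0 + 1*i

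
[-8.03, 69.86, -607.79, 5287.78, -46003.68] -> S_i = -8.03*(-8.70)^i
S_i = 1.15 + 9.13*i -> [1.15, 10.28, 19.41, 28.54, 37.67]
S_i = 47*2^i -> [47, 94, 188, 376, 752]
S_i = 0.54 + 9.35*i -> [0.54, 9.89, 19.24, 28.59, 37.94]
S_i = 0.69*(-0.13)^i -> [0.69, -0.09, 0.01, -0.0, 0.0]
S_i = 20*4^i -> [20, 80, 320, 1280, 5120]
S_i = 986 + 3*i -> [986, 989, 992, 995, 998]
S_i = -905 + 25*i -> [-905, -880, -855, -830, -805]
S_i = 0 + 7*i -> [0, 7, 14, 21, 28]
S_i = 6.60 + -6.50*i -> [6.6, 0.1, -6.4, -12.9, -19.4]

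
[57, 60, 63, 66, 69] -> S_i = 57 + 3*i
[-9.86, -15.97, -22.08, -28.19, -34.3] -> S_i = -9.86 + -6.11*i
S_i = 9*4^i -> [9, 36, 144, 576, 2304]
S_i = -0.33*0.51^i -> [-0.33, -0.17, -0.09, -0.04, -0.02]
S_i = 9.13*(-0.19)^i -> [9.13, -1.73, 0.33, -0.06, 0.01]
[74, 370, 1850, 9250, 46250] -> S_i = 74*5^i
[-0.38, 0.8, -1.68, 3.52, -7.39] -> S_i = -0.38*(-2.10)^i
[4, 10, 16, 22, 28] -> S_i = 4 + 6*i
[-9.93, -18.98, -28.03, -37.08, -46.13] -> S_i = -9.93 + -9.05*i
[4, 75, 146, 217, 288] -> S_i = 4 + 71*i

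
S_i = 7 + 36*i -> [7, 43, 79, 115, 151]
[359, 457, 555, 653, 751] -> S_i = 359 + 98*i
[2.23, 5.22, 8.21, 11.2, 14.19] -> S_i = 2.23 + 2.99*i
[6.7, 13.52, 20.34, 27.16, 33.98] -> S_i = 6.70 + 6.82*i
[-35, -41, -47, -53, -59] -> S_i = -35 + -6*i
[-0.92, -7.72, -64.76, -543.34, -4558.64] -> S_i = -0.92*8.39^i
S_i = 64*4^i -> [64, 256, 1024, 4096, 16384]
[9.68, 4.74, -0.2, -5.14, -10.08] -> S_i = 9.68 + -4.94*i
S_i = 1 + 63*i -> [1, 64, 127, 190, 253]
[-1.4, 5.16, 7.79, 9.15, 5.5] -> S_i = Random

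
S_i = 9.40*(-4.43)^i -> [9.4, -41.64, 184.47, -817.22, 3620.28]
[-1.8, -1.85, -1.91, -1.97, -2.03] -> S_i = -1.80*1.03^i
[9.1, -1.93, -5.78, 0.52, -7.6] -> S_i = Random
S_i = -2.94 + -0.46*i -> [-2.94, -3.4, -3.86, -4.32, -4.78]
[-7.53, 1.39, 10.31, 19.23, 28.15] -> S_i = -7.53 + 8.92*i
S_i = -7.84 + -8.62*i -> [-7.84, -16.46, -25.08, -33.7, -42.32]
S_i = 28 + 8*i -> [28, 36, 44, 52, 60]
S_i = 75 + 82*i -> [75, 157, 239, 321, 403]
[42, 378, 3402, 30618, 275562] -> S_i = 42*9^i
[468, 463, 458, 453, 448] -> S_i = 468 + -5*i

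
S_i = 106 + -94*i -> [106, 12, -82, -176, -270]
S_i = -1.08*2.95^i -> [-1.08, -3.19, -9.4, -27.73, -81.79]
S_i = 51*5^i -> [51, 255, 1275, 6375, 31875]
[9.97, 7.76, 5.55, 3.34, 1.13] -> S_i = 9.97 + -2.21*i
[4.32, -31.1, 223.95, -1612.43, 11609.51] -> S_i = 4.32*(-7.20)^i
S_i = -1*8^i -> [-1, -8, -64, -512, -4096]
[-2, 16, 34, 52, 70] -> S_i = -2 + 18*i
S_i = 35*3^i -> [35, 105, 315, 945, 2835]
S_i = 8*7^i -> [8, 56, 392, 2744, 19208]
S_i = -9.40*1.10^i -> [-9.4, -10.34, -11.37, -12.51, -13.76]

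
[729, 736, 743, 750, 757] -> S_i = 729 + 7*i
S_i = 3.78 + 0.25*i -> [3.78, 4.03, 4.28, 4.53, 4.78]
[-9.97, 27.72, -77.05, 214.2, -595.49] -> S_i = -9.97*(-2.78)^i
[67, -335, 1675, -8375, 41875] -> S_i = 67*-5^i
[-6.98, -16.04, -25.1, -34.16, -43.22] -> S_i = -6.98 + -9.06*i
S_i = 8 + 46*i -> [8, 54, 100, 146, 192]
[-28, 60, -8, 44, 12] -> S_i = Random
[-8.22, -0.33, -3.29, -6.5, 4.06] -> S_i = Random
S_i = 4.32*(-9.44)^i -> [4.32, -40.78, 384.97, -3634.12, 34306.13]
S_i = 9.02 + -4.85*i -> [9.02, 4.17, -0.68, -5.53, -10.38]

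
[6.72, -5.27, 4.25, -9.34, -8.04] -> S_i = Random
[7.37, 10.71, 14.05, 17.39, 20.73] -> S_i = 7.37 + 3.34*i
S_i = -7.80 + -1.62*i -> [-7.8, -9.42, -11.04, -12.66, -14.28]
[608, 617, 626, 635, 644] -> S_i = 608 + 9*i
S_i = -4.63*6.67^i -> [-4.63, -30.88, -205.98, -1373.91, -9163.98]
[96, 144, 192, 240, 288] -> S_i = 96 + 48*i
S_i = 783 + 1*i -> [783, 784, 785, 786, 787]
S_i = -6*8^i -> [-6, -48, -384, -3072, -24576]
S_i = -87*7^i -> [-87, -609, -4263, -29841, -208887]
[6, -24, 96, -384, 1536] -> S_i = 6*-4^i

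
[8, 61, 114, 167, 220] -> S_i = 8 + 53*i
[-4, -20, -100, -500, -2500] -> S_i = -4*5^i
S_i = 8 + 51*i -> [8, 59, 110, 161, 212]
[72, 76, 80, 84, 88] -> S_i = 72 + 4*i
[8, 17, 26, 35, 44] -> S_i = 8 + 9*i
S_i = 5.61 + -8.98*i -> [5.61, -3.37, -12.35, -21.33, -30.31]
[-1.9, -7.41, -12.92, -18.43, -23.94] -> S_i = -1.90 + -5.51*i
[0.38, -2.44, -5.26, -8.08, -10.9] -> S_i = 0.38 + -2.82*i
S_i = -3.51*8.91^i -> [-3.51, -31.27, -278.65, -2482.79, -22121.67]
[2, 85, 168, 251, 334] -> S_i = 2 + 83*i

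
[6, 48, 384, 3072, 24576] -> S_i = 6*8^i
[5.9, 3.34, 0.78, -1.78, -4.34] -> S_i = 5.90 + -2.56*i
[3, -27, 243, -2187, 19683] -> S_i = 3*-9^i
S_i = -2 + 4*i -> [-2, 2, 6, 10, 14]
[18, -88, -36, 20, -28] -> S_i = Random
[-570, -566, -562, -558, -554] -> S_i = -570 + 4*i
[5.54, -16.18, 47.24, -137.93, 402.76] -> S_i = 5.54*(-2.92)^i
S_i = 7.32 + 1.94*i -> [7.32, 9.26, 11.2, 13.14, 15.08]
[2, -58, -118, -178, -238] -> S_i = 2 + -60*i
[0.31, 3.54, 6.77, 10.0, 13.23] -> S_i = 0.31 + 3.23*i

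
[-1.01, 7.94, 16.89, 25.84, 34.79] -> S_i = -1.01 + 8.95*i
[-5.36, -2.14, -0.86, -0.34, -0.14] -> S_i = -5.36*0.40^i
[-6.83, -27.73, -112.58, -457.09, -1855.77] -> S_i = -6.83*4.06^i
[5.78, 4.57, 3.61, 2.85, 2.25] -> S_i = 5.78*0.79^i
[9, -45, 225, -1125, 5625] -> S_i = 9*-5^i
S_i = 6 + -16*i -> [6, -10, -26, -42, -58]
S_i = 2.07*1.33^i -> [2.07, 2.75, 3.66, 4.87, 6.48]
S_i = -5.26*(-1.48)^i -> [-5.26, 7.78, -11.52, 17.05, -25.24]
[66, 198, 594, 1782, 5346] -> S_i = 66*3^i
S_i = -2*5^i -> [-2, -10, -50, -250, -1250]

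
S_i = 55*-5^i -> [55, -275, 1375, -6875, 34375]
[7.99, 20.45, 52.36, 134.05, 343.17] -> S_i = 7.99*2.56^i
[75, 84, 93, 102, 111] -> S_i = 75 + 9*i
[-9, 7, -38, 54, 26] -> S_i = Random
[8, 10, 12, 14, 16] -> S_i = 8 + 2*i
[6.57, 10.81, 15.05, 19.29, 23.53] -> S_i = 6.57 + 4.24*i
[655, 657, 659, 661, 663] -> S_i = 655 + 2*i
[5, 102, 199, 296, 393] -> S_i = 5 + 97*i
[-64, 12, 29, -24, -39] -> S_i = Random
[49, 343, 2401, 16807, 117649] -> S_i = 49*7^i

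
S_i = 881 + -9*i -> [881, 872, 863, 854, 845]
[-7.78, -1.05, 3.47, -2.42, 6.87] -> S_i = Random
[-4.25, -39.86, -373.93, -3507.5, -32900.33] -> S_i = -4.25*9.38^i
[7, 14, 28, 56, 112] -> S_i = 7*2^i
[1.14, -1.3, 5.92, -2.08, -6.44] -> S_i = Random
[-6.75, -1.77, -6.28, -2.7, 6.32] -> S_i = Random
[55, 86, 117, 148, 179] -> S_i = 55 + 31*i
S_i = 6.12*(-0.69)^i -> [6.12, -4.22, 2.91, -2.01, 1.39]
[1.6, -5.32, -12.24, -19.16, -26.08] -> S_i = 1.60 + -6.92*i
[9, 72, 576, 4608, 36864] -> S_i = 9*8^i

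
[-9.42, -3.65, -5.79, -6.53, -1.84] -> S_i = Random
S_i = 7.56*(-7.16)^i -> [7.56, -54.13, 387.57, -2774.99, 19868.9]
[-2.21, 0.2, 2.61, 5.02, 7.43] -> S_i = -2.21 + 2.41*i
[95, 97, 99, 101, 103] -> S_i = 95 + 2*i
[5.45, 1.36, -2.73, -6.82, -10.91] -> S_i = 5.45 + -4.09*i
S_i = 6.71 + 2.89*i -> [6.71, 9.6, 12.49, 15.38, 18.27]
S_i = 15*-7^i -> [15, -105, 735, -5145, 36015]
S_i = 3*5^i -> [3, 15, 75, 375, 1875]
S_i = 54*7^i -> [54, 378, 2646, 18522, 129654]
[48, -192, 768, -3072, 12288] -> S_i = 48*-4^i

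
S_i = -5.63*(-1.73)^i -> [-5.63, 9.74, -16.85, 29.15, -50.43]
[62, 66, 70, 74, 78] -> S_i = 62 + 4*i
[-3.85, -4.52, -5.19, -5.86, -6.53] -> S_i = -3.85 + -0.67*i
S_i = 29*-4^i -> [29, -116, 464, -1856, 7424]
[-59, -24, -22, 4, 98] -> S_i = Random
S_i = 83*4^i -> [83, 332, 1328, 5312, 21248]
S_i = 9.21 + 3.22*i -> [9.21, 12.43, 15.65, 18.87, 22.09]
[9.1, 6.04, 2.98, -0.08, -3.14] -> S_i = 9.10 + -3.06*i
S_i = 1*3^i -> [1, 3, 9, 27, 81]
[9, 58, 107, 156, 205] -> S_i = 9 + 49*i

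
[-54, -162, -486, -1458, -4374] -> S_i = -54*3^i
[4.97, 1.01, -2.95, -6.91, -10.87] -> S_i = 4.97 + -3.96*i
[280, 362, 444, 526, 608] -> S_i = 280 + 82*i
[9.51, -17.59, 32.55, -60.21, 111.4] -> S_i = 9.51*(-1.85)^i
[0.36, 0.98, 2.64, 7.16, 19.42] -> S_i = 0.36*2.71^i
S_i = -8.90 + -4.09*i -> [-8.9, -12.99, -17.08, -21.17, -25.26]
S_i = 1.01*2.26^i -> [1.01, 2.28, 5.16, 11.66, 26.35]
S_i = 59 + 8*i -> [59, 67, 75, 83, 91]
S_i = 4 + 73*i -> [4, 77, 150, 223, 296]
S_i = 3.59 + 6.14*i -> [3.59, 9.73, 15.87, 22.01, 28.15]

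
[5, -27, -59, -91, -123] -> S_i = 5 + -32*i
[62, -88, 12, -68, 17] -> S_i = Random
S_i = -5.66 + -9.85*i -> [-5.66, -15.51, -25.36, -35.21, -45.06]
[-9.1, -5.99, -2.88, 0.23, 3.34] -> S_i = -9.10 + 3.11*i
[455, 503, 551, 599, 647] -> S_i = 455 + 48*i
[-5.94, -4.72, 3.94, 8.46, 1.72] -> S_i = Random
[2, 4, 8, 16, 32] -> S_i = 2*2^i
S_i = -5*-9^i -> [-5, 45, -405, 3645, -32805]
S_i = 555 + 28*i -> [555, 583, 611, 639, 667]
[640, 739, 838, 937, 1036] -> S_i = 640 + 99*i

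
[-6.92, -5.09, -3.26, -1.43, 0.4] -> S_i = -6.92 + 1.83*i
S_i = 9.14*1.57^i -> [9.14, 14.35, 22.53, 35.37, 55.53]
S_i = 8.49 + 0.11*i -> [8.49, 8.6, 8.71, 8.82, 8.93]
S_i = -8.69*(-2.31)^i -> [-8.69, 20.07, -46.37, 107.12, -247.44]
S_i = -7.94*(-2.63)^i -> [-7.94, 20.88, -54.92, 144.44, -379.88]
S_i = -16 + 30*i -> [-16, 14, 44, 74, 104]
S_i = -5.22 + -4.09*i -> [-5.22, -9.31, -13.4, -17.49, -21.58]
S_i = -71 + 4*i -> [-71, -67, -63, -59, -55]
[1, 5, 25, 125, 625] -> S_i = 1*5^i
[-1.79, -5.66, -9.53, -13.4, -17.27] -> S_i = -1.79 + -3.87*i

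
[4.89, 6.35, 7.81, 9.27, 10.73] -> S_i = 4.89 + 1.46*i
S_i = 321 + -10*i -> [321, 311, 301, 291, 281]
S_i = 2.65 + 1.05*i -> [2.65, 3.7, 4.75, 5.8, 6.85]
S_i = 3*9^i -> [3, 27, 243, 2187, 19683]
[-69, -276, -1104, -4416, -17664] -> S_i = -69*4^i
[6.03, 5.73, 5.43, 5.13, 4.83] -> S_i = 6.03 + -0.30*i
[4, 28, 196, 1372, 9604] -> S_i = 4*7^i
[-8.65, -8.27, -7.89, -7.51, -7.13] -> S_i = -8.65 + 0.38*i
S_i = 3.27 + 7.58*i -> [3.27, 10.85, 18.43, 26.01, 33.59]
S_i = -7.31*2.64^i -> [-7.31, -19.3, -50.95, -134.5, -355.09]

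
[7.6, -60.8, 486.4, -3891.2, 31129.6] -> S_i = 7.60*(-8.00)^i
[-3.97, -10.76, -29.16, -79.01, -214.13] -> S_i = -3.97*2.71^i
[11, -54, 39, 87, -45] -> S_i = Random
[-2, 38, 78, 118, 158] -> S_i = -2 + 40*i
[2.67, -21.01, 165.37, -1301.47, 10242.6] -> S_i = 2.67*(-7.87)^i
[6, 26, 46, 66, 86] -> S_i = 6 + 20*i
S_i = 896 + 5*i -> [896, 901, 906, 911, 916]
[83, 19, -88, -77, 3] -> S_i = Random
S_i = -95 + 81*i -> [-95, -14, 67, 148, 229]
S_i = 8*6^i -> [8, 48, 288, 1728, 10368]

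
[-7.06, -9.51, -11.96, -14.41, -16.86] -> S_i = -7.06 + -2.45*i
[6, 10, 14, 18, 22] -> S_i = 6 + 4*i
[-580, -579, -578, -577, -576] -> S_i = -580 + 1*i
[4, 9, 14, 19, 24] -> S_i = 4 + 5*i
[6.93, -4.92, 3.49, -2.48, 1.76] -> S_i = 6.93*(-0.71)^i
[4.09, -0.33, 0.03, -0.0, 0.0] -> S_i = 4.09*(-0.08)^i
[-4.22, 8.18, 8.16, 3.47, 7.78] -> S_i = Random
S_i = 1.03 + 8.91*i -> [1.03, 9.94, 18.85, 27.76, 36.67]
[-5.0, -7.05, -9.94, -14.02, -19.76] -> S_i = -5.00*1.41^i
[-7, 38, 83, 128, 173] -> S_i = -7 + 45*i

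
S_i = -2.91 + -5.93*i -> [-2.91, -8.84, -14.77, -20.7, -26.63]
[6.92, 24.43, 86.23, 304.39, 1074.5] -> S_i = 6.92*3.53^i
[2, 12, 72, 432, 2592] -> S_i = 2*6^i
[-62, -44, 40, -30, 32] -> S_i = Random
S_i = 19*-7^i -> [19, -133, 931, -6517, 45619]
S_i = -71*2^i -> [-71, -142, -284, -568, -1136]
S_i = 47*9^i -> [47, 423, 3807, 34263, 308367]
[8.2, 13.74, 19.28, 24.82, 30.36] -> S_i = 8.20 + 5.54*i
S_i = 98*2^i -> [98, 196, 392, 784, 1568]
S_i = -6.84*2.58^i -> [-6.84, -17.65, -45.53, -117.47, -303.06]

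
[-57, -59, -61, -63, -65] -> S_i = -57 + -2*i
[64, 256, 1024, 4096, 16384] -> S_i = 64*4^i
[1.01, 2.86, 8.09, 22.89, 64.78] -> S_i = 1.01*2.83^i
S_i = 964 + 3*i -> [964, 967, 970, 973, 976]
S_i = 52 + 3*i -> [52, 55, 58, 61, 64]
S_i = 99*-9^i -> [99, -891, 8019, -72171, 649539]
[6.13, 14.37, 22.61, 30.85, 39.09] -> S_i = 6.13 + 8.24*i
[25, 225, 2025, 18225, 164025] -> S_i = 25*9^i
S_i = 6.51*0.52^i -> [6.51, 3.39, 1.76, 0.92, 0.48]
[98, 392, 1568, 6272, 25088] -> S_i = 98*4^i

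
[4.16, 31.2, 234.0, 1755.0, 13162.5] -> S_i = 4.16*7.50^i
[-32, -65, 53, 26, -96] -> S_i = Random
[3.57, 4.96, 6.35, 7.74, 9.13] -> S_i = 3.57 + 1.39*i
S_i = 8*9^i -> [8, 72, 648, 5832, 52488]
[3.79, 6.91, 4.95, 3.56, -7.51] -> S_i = Random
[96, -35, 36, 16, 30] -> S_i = Random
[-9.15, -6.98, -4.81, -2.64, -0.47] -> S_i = -9.15 + 2.17*i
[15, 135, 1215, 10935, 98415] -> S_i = 15*9^i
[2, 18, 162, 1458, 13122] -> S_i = 2*9^i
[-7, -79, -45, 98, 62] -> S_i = Random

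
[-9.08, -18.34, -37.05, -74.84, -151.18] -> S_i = -9.08*2.02^i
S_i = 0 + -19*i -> [0, -19, -38, -57, -76]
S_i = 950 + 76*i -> [950, 1026, 1102, 1178, 1254]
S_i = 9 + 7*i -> [9, 16, 23, 30, 37]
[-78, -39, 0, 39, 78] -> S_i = -78 + 39*i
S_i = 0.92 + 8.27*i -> [0.92, 9.19, 17.46, 25.73, 34.0]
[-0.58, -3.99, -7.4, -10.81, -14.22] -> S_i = -0.58 + -3.41*i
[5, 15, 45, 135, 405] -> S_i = 5*3^i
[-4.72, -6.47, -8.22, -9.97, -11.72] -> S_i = -4.72 + -1.75*i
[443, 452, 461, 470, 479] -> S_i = 443 + 9*i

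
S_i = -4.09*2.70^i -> [-4.09, -11.04, -29.82, -80.5, -217.36]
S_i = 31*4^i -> [31, 124, 496, 1984, 7936]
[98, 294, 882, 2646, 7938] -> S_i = 98*3^i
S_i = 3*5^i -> [3, 15, 75, 375, 1875]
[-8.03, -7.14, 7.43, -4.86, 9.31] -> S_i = Random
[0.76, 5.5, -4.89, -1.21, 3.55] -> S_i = Random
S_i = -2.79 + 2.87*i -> [-2.79, 0.08, 2.95, 5.82, 8.69]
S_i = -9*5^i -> [-9, -45, -225, -1125, -5625]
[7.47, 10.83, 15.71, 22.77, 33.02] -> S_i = 7.47*1.45^i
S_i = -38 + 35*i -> [-38, -3, 32, 67, 102]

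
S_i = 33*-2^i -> [33, -66, 132, -264, 528]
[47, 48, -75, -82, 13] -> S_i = Random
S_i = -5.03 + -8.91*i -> [-5.03, -13.94, -22.85, -31.76, -40.67]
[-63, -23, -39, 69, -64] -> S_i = Random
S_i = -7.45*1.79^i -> [-7.45, -13.34, -23.87, -42.73, -76.48]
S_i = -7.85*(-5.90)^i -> [-7.85, 46.32, -273.26, 1612.23, -9512.13]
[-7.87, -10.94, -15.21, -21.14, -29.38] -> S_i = -7.87*1.39^i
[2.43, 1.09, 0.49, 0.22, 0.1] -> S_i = 2.43*0.45^i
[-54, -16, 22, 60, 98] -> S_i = -54 + 38*i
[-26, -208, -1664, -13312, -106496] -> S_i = -26*8^i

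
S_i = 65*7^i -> [65, 455, 3185, 22295, 156065]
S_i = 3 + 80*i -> [3, 83, 163, 243, 323]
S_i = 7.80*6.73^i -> [7.8, 52.49, 353.28, 2377.61, 16001.28]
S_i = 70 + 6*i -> [70, 76, 82, 88, 94]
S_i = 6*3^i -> [6, 18, 54, 162, 486]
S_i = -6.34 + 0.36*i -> [-6.34, -5.98, -5.62, -5.26, -4.9]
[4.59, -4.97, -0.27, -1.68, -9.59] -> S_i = Random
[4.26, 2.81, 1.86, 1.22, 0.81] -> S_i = 4.26*0.66^i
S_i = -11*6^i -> [-11, -66, -396, -2376, -14256]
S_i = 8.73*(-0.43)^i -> [8.73, -3.75, 1.61, -0.69, 0.3]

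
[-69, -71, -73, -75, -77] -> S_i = -69 + -2*i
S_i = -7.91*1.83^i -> [-7.91, -14.48, -26.49, -48.48, -88.71]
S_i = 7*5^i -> [7, 35, 175, 875, 4375]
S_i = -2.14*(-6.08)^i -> [-2.14, 13.01, -79.11, 480.98, -2924.34]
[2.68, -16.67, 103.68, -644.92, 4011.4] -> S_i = 2.68*(-6.22)^i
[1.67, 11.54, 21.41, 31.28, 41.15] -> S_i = 1.67 + 9.87*i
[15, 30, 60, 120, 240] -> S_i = 15*2^i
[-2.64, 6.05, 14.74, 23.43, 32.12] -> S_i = -2.64 + 8.69*i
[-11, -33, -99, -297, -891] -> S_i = -11*3^i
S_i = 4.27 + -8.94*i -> [4.27, -4.67, -13.61, -22.55, -31.49]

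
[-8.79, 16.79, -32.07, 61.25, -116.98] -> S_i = -8.79*(-1.91)^i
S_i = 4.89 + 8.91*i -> [4.89, 13.8, 22.71, 31.62, 40.53]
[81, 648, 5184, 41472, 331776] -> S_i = 81*8^i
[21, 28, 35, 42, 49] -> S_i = 21 + 7*i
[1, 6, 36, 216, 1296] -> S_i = 1*6^i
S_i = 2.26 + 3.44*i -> [2.26, 5.7, 9.14, 12.58, 16.02]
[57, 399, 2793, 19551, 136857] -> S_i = 57*7^i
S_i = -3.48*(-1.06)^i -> [-3.48, 3.69, -3.91, 4.14, -4.39]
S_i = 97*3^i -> [97, 291, 873, 2619, 7857]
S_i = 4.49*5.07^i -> [4.49, 22.76, 115.42, 585.15, 2966.73]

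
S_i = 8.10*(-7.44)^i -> [8.1, -60.26, 448.36, -3335.83, 24818.57]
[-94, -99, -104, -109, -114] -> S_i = -94 + -5*i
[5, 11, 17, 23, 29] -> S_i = 5 + 6*i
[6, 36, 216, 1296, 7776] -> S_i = 6*6^i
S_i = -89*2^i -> [-89, -178, -356, -712, -1424]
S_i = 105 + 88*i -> [105, 193, 281, 369, 457]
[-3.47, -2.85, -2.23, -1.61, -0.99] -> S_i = -3.47 + 0.62*i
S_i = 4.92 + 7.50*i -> [4.92, 12.42, 19.92, 27.42, 34.92]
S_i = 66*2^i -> [66, 132, 264, 528, 1056]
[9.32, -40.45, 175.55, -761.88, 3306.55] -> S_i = 9.32*(-4.34)^i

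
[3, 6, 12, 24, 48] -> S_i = 3*2^i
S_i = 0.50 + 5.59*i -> [0.5, 6.09, 11.68, 17.27, 22.86]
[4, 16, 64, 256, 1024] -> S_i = 4*4^i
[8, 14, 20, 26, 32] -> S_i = 8 + 6*i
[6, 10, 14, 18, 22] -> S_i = 6 + 4*i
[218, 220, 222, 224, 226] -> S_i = 218 + 2*i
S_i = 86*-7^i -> [86, -602, 4214, -29498, 206486]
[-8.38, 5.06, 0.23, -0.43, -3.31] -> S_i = Random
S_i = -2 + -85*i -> [-2, -87, -172, -257, -342]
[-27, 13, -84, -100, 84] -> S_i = Random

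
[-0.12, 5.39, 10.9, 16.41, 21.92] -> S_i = -0.12 + 5.51*i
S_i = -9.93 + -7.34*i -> [-9.93, -17.27, -24.61, -31.95, -39.29]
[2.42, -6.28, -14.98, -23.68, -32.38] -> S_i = 2.42 + -8.70*i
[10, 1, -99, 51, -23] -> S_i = Random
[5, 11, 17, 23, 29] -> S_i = 5 + 6*i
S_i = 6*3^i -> [6, 18, 54, 162, 486]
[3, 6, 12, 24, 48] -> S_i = 3*2^i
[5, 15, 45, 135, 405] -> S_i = 5*3^i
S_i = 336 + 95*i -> [336, 431, 526, 621, 716]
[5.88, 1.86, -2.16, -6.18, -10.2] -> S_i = 5.88 + -4.02*i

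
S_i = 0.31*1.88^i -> [0.31, 0.58, 1.1, 2.06, 3.87]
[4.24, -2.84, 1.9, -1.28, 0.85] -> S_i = 4.24*(-0.67)^i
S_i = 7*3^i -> [7, 21, 63, 189, 567]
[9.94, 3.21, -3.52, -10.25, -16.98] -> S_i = 9.94 + -6.73*i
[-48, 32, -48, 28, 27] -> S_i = Random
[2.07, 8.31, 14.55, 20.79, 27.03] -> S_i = 2.07 + 6.24*i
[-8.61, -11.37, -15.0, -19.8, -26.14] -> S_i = -8.61*1.32^i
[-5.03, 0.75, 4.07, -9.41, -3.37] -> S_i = Random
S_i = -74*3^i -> [-74, -222, -666, -1998, -5994]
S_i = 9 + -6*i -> [9, 3, -3, -9, -15]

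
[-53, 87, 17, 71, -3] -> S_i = Random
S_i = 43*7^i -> [43, 301, 2107, 14749, 103243]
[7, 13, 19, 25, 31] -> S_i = 7 + 6*i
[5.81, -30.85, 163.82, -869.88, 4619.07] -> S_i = 5.81*(-5.31)^i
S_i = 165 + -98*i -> [165, 67, -31, -129, -227]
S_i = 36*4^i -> [36, 144, 576, 2304, 9216]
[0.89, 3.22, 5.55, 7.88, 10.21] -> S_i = 0.89 + 2.33*i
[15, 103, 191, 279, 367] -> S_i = 15 + 88*i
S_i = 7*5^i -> [7, 35, 175, 875, 4375]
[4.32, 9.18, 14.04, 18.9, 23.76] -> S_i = 4.32 + 4.86*i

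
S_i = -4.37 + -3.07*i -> [-4.37, -7.44, -10.51, -13.58, -16.65]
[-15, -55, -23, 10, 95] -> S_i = Random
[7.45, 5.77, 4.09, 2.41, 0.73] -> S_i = 7.45 + -1.68*i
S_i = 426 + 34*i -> [426, 460, 494, 528, 562]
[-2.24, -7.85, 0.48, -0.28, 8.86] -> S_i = Random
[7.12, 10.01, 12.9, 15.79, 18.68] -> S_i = 7.12 + 2.89*i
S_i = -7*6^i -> [-7, -42, -252, -1512, -9072]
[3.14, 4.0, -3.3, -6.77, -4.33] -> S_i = Random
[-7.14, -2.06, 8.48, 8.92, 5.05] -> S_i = Random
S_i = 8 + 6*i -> [8, 14, 20, 26, 32]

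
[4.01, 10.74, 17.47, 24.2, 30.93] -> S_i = 4.01 + 6.73*i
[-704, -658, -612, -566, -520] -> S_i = -704 + 46*i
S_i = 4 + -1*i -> [4, 3, 2, 1, 0]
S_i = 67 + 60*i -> [67, 127, 187, 247, 307]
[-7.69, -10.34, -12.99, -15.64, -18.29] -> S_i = -7.69 + -2.65*i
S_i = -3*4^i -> [-3, -12, -48, -192, -768]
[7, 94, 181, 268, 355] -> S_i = 7 + 87*i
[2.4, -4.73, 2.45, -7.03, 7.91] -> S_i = Random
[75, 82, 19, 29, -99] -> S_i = Random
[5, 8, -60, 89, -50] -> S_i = Random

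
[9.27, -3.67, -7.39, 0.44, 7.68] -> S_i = Random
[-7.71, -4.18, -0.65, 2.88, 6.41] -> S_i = -7.71 + 3.53*i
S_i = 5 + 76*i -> [5, 81, 157, 233, 309]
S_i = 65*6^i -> [65, 390, 2340, 14040, 84240]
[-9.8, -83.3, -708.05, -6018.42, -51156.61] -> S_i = -9.80*8.50^i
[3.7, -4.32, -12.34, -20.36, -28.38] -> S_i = 3.70 + -8.02*i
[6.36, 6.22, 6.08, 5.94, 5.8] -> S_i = 6.36 + -0.14*i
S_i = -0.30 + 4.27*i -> [-0.3, 3.97, 8.24, 12.51, 16.78]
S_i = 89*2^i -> [89, 178, 356, 712, 1424]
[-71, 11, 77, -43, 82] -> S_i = Random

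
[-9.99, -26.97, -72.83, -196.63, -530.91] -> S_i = -9.99*2.70^i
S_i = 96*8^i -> [96, 768, 6144, 49152, 393216]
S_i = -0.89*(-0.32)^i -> [-0.89, 0.28, -0.09, 0.03, -0.01]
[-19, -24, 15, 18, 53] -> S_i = Random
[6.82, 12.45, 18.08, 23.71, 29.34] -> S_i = 6.82 + 5.63*i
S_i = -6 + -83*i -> [-6, -89, -172, -255, -338]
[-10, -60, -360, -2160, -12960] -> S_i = -10*6^i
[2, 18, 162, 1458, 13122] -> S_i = 2*9^i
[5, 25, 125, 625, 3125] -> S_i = 5*5^i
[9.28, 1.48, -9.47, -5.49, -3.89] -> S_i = Random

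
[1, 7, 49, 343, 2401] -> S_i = 1*7^i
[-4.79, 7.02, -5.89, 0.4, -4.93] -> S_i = Random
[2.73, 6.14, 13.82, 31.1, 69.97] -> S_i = 2.73*2.25^i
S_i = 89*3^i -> [89, 267, 801, 2403, 7209]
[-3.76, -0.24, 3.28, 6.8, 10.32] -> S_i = -3.76 + 3.52*i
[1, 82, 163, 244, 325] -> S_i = 1 + 81*i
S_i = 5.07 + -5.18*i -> [5.07, -0.11, -5.29, -10.47, -15.65]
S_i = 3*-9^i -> [3, -27, 243, -2187, 19683]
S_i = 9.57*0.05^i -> [9.57, 0.48, 0.02, 0.0, 0.0]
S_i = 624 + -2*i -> [624, 622, 620, 618, 616]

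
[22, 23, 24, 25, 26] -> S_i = 22 + 1*i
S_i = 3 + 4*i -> [3, 7, 11, 15, 19]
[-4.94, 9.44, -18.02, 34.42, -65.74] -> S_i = -4.94*(-1.91)^i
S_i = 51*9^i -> [51, 459, 4131, 37179, 334611]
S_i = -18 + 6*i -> [-18, -12, -6, 0, 6]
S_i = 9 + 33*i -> [9, 42, 75, 108, 141]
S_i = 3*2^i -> [3, 6, 12, 24, 48]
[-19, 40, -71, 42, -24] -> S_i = Random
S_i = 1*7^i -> [1, 7, 49, 343, 2401]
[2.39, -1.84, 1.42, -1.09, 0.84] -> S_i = 2.39*(-0.77)^i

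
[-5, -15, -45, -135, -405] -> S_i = -5*3^i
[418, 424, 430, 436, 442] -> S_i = 418 + 6*i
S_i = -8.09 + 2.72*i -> [-8.09, -5.37, -2.65, 0.07, 2.79]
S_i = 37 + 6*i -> [37, 43, 49, 55, 61]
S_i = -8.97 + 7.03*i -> [-8.97, -1.94, 5.09, 12.12, 19.15]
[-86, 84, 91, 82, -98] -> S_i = Random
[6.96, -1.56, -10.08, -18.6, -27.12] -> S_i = 6.96 + -8.52*i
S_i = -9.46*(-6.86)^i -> [-9.46, 64.9, -445.18, 3053.96, -20950.17]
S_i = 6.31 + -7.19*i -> [6.31, -0.88, -8.07, -15.26, -22.45]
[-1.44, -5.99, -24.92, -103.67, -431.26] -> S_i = -1.44*4.16^i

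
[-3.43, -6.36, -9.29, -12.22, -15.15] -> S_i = -3.43 + -2.93*i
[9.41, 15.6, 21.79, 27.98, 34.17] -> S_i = 9.41 + 6.19*i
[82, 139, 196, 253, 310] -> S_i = 82 + 57*i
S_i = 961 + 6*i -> [961, 967, 973, 979, 985]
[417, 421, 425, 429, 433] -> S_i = 417 + 4*i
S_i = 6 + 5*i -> [6, 11, 16, 21, 26]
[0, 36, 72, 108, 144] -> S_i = 0 + 36*i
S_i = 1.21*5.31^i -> [1.21, 6.43, 34.12, 181.16, 961.97]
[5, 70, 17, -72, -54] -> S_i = Random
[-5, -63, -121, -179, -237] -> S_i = -5 + -58*i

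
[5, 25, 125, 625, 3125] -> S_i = 5*5^i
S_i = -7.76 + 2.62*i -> [-7.76, -5.14, -2.52, 0.1, 2.72]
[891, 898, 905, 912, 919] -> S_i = 891 + 7*i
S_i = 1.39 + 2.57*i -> [1.39, 3.96, 6.53, 9.1, 11.67]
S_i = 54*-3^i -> [54, -162, 486, -1458, 4374]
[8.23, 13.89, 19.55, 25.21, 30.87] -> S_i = 8.23 + 5.66*i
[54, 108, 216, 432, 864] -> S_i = 54*2^i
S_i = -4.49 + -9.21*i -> [-4.49, -13.7, -22.91, -32.12, -41.33]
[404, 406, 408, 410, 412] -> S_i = 404 + 2*i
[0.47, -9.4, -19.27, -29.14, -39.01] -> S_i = 0.47 + -9.87*i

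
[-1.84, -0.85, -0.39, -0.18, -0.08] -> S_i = -1.84*0.46^i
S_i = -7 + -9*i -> [-7, -16, -25, -34, -43]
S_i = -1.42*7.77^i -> [-1.42, -11.03, -85.73, -666.12, -5175.74]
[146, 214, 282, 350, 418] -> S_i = 146 + 68*i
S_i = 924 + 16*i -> [924, 940, 956, 972, 988]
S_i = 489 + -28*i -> [489, 461, 433, 405, 377]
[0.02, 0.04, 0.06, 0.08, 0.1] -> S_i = 0.02 + 0.02*i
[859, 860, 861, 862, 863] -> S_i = 859 + 1*i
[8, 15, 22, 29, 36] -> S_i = 8 + 7*i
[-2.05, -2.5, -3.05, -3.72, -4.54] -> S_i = -2.05*1.22^i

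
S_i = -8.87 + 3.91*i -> [-8.87, -4.96, -1.05, 2.86, 6.77]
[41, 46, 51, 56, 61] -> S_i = 41 + 5*i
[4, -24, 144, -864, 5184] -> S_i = 4*-6^i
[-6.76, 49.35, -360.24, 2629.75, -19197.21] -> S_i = -6.76*(-7.30)^i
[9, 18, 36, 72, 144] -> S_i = 9*2^i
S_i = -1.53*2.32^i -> [-1.53, -3.55, -8.24, -19.11, -44.32]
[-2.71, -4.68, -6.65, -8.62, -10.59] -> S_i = -2.71 + -1.97*i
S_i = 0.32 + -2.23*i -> [0.32, -1.91, -4.14, -6.37, -8.6]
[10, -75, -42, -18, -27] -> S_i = Random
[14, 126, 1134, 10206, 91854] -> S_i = 14*9^i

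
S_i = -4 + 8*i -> [-4, 4, 12, 20, 28]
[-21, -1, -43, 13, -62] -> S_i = Random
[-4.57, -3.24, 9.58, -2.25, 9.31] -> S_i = Random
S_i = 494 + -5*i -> [494, 489, 484, 479, 474]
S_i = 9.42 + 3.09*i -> [9.42, 12.51, 15.6, 18.69, 21.78]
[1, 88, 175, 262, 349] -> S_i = 1 + 87*i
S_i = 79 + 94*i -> [79, 173, 267, 361, 455]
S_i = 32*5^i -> [32, 160, 800, 4000, 20000]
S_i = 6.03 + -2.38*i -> [6.03, 3.65, 1.27, -1.11, -3.49]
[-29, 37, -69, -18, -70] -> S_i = Random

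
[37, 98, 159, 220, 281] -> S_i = 37 + 61*i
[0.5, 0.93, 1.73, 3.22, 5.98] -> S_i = 0.50*1.86^i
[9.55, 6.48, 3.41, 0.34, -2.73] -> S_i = 9.55 + -3.07*i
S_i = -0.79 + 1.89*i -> [-0.79, 1.1, 2.99, 4.88, 6.77]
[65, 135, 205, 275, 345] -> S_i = 65 + 70*i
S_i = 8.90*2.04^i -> [8.9, 18.16, 37.04, 75.56, 154.14]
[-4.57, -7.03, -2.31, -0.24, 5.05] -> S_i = Random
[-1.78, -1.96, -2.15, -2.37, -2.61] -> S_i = -1.78*1.10^i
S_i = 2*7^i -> [2, 14, 98, 686, 4802]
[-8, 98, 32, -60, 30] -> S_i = Random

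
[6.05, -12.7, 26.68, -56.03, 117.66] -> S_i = 6.05*(-2.10)^i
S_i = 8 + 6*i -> [8, 14, 20, 26, 32]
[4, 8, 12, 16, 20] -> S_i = 4 + 4*i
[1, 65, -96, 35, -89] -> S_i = Random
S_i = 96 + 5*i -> [96, 101, 106, 111, 116]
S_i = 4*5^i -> [4, 20, 100, 500, 2500]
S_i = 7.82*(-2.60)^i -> [7.82, -20.33, 52.86, -137.44, 357.36]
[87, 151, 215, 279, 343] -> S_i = 87 + 64*i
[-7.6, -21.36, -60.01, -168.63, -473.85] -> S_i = -7.60*2.81^i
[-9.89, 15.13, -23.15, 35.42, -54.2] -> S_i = -9.89*(-1.53)^i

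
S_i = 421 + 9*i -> [421, 430, 439, 448, 457]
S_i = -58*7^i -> [-58, -406, -2842, -19894, -139258]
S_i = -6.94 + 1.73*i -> [-6.94, -5.21, -3.48, -1.75, -0.02]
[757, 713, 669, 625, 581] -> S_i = 757 + -44*i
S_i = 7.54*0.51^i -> [7.54, 3.85, 1.96, 1.0, 0.51]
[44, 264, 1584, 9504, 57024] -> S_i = 44*6^i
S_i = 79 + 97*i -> [79, 176, 273, 370, 467]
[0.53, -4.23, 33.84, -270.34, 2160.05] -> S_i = 0.53*(-7.99)^i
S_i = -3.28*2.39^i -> [-3.28, -7.84, -18.74, -44.78, -107.02]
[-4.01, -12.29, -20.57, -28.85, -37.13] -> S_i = -4.01 + -8.28*i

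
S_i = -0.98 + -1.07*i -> [-0.98, -2.05, -3.12, -4.19, -5.26]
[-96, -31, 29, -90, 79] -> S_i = Random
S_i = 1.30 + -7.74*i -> [1.3, -6.44, -14.18, -21.92, -29.66]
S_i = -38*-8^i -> [-38, 304, -2432, 19456, -155648]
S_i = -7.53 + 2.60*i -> [-7.53, -4.93, -2.33, 0.27, 2.87]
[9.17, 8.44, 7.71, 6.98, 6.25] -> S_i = 9.17 + -0.73*i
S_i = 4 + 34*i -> [4, 38, 72, 106, 140]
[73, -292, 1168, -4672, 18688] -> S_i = 73*-4^i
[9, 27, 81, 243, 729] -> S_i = 9*3^i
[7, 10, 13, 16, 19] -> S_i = 7 + 3*i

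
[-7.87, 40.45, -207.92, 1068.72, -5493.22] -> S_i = -7.87*(-5.14)^i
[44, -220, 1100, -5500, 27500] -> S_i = 44*-5^i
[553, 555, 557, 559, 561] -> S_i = 553 + 2*i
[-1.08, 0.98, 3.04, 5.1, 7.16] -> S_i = -1.08 + 2.06*i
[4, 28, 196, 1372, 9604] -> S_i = 4*7^i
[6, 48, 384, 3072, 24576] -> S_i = 6*8^i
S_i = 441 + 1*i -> [441, 442, 443, 444, 445]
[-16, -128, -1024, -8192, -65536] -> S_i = -16*8^i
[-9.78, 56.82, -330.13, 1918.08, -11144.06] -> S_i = -9.78*(-5.81)^i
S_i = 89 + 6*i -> [89, 95, 101, 107, 113]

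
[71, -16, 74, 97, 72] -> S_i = Random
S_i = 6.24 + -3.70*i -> [6.24, 2.54, -1.16, -4.86, -8.56]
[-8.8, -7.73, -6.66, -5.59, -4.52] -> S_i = -8.80 + 1.07*i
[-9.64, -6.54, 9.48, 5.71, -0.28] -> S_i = Random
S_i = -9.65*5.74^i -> [-9.65, -55.39, -317.94, -1825.0, -10475.5]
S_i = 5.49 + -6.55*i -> [5.49, -1.06, -7.61, -14.16, -20.71]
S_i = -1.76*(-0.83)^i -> [-1.76, 1.46, -1.21, 1.01, -0.84]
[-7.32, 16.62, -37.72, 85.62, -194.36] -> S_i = -7.32*(-2.27)^i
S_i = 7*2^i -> [7, 14, 28, 56, 112]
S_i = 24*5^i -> [24, 120, 600, 3000, 15000]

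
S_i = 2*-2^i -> [2, -4, 8, -16, 32]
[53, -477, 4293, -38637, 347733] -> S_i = 53*-9^i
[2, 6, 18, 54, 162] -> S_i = 2*3^i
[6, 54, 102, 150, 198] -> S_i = 6 + 48*i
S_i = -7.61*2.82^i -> [-7.61, -21.46, -60.52, -170.66, -481.26]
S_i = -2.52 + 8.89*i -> [-2.52, 6.37, 15.26, 24.15, 33.04]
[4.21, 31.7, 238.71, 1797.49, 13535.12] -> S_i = 4.21*7.53^i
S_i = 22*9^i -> [22, 198, 1782, 16038, 144342]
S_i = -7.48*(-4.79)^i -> [-7.48, 35.83, -171.62, 822.07, -3937.71]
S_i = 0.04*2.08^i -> [0.04, 0.08, 0.17, 0.36, 0.75]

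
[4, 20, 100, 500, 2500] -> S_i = 4*5^i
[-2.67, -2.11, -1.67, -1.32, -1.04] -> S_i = -2.67*0.79^i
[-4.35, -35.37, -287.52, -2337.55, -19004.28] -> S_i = -4.35*8.13^i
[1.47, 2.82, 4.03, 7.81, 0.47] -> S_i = Random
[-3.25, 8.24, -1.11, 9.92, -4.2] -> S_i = Random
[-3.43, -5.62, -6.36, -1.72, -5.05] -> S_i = Random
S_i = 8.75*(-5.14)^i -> [8.75, -44.97, 231.17, -1188.22, 6107.46]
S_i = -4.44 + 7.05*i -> [-4.44, 2.61, 9.66, 16.71, 23.76]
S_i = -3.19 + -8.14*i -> [-3.19, -11.33, -19.47, -27.61, -35.75]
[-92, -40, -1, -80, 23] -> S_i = Random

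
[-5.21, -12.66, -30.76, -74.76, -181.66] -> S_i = -5.21*2.43^i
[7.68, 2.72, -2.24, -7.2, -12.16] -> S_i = 7.68 + -4.96*i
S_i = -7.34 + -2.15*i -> [-7.34, -9.49, -11.64, -13.79, -15.94]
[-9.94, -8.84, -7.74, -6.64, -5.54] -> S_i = -9.94 + 1.10*i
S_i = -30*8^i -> [-30, -240, -1920, -15360, -122880]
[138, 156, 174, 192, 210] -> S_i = 138 + 18*i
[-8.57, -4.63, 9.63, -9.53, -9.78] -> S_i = Random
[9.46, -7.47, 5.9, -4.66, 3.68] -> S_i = 9.46*(-0.79)^i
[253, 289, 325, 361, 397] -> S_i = 253 + 36*i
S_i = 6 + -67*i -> [6, -61, -128, -195, -262]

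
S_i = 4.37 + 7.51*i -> [4.37, 11.88, 19.39, 26.9, 34.41]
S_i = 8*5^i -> [8, 40, 200, 1000, 5000]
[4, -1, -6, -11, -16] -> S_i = 4 + -5*i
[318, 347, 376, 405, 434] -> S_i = 318 + 29*i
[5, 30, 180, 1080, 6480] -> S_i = 5*6^i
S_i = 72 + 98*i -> [72, 170, 268, 366, 464]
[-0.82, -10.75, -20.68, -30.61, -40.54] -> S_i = -0.82 + -9.93*i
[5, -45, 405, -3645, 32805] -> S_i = 5*-9^i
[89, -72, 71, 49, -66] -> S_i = Random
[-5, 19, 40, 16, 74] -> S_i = Random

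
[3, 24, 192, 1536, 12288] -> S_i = 3*8^i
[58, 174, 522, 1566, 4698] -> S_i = 58*3^i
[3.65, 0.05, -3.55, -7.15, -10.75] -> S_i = 3.65 + -3.60*i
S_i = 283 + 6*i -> [283, 289, 295, 301, 307]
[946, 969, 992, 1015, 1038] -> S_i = 946 + 23*i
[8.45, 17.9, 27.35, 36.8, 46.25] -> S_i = 8.45 + 9.45*i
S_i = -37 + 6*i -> [-37, -31, -25, -19, -13]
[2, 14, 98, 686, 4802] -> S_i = 2*7^i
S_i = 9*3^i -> [9, 27, 81, 243, 729]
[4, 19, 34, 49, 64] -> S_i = 4 + 15*i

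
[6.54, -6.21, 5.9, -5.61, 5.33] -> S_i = 6.54*(-0.95)^i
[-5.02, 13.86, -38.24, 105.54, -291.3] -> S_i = -5.02*(-2.76)^i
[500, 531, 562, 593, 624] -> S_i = 500 + 31*i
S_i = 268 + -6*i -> [268, 262, 256, 250, 244]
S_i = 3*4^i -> [3, 12, 48, 192, 768]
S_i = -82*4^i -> [-82, -328, -1312, -5248, -20992]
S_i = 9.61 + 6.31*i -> [9.61, 15.92, 22.23, 28.54, 34.85]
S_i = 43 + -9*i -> [43, 34, 25, 16, 7]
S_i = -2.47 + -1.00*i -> [-2.47, -3.47, -4.47, -5.47, -6.47]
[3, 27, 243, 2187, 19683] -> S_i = 3*9^i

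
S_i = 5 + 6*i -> [5, 11, 17, 23, 29]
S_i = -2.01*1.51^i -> [-2.01, -3.04, -4.58, -6.92, -10.45]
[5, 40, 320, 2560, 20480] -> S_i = 5*8^i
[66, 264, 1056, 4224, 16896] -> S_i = 66*4^i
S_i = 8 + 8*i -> [8, 16, 24, 32, 40]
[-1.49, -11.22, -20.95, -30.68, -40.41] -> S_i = -1.49 + -9.73*i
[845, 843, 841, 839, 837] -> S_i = 845 + -2*i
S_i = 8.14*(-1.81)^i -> [8.14, -14.73, 26.67, -48.27, 87.37]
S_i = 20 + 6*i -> [20, 26, 32, 38, 44]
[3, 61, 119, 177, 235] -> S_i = 3 + 58*i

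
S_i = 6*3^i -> [6, 18, 54, 162, 486]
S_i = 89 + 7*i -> [89, 96, 103, 110, 117]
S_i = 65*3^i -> [65, 195, 585, 1755, 5265]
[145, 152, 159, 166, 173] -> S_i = 145 + 7*i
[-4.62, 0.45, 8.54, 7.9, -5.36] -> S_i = Random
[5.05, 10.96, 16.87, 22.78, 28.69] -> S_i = 5.05 + 5.91*i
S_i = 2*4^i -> [2, 8, 32, 128, 512]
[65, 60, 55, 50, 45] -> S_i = 65 + -5*i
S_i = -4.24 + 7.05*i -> [-4.24, 2.81, 9.86, 16.91, 23.96]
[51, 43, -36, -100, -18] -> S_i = Random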